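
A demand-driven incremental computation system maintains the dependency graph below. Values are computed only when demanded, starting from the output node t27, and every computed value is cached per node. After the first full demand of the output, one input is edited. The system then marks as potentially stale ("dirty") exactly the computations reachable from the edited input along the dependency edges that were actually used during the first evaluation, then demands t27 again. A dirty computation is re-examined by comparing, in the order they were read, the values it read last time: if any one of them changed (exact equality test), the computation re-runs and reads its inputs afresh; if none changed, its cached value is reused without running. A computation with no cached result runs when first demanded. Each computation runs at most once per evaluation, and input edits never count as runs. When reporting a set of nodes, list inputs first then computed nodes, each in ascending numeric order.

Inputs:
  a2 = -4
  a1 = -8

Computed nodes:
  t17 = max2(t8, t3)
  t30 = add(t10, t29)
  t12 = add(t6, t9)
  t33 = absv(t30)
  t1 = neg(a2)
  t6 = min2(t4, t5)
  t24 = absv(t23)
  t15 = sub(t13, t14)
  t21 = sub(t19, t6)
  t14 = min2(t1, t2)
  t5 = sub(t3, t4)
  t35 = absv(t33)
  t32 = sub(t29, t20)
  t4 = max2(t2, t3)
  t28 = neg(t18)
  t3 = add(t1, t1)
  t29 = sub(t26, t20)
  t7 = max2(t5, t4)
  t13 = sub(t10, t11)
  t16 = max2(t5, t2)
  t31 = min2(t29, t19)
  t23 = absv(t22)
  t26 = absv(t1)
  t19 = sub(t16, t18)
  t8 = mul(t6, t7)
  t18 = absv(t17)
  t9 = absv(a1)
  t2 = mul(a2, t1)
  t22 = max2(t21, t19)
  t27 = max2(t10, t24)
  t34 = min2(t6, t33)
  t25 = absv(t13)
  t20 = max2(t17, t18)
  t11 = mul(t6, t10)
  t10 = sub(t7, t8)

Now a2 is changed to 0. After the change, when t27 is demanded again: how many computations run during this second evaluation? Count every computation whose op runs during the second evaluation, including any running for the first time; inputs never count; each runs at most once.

First evaluation (everything demanded from the output):
  t1 = neg(-4) = 4
  t2 = mul(-4, 4) = -16
  t3 = add(4, 4) = 8
  t4 = max2(-16, 8) = 8
  t5 = sub(8, 8) = 0
  t6 = min2(8, 0) = 0
  t7 = max2(0, 8) = 8
  t8 = mul(0, 8) = 0
  t10 = sub(8, 0) = 8
  t16 = max2(0, -16) = 0
  t17 = max2(0, 8) = 8
  t18 = absv(8) = 8
  t19 = sub(0, 8) = -8
  t21 = sub(-8, 0) = -8
  t22 = max2(-8, -8) = -8
  t23 = absv(-8) = 8
  t24 = absv(8) = 8
  t27 = max2(8, 8) = 8

Propagation after the edit:
  t1: runs — a2 -4->0; result 0.
  t2: runs — a2 -4->0; t1 4->0; result 0.
  t3: runs — t1 4->0; t1 4->0; result 0.
  t4: runs — t2 -16->0; t3 8->0; result 0.
  t5: runs — t3 8->0; t4 8->0; result 0 (same value as before).
  t6: runs — t4 8->0; result 0 (same value as before).
  t7: runs — t4 8->0; result 0.
  t8: runs — t7 8->0; result 0 (same value as before).
  t10: runs — t7 8->0; result 0.
  t16: runs — t2 -16->0; result 0 (same value as before).
  t17: runs — t3 8->0; result 0.
  t18: runs — t17 8->0; result 0.
  t19: runs — t18 8->0; result 0.
  t21: runs — t19 -8->0; result 0.
  t22: runs — t21 -8->0; t19 -8->0; result 0.
  t23: runs — t22 -8->0; result 0.
  t24: runs — t23 8->0; result 0.
  t27: runs — t10 8->0; t24 8->0; result 0.

Computations that run: t1, t2, t3, t4, t5, t6, t7, t8, t10, t16, t17, t18, t19, t21, t22, t23, t24, t27 — 18 in total.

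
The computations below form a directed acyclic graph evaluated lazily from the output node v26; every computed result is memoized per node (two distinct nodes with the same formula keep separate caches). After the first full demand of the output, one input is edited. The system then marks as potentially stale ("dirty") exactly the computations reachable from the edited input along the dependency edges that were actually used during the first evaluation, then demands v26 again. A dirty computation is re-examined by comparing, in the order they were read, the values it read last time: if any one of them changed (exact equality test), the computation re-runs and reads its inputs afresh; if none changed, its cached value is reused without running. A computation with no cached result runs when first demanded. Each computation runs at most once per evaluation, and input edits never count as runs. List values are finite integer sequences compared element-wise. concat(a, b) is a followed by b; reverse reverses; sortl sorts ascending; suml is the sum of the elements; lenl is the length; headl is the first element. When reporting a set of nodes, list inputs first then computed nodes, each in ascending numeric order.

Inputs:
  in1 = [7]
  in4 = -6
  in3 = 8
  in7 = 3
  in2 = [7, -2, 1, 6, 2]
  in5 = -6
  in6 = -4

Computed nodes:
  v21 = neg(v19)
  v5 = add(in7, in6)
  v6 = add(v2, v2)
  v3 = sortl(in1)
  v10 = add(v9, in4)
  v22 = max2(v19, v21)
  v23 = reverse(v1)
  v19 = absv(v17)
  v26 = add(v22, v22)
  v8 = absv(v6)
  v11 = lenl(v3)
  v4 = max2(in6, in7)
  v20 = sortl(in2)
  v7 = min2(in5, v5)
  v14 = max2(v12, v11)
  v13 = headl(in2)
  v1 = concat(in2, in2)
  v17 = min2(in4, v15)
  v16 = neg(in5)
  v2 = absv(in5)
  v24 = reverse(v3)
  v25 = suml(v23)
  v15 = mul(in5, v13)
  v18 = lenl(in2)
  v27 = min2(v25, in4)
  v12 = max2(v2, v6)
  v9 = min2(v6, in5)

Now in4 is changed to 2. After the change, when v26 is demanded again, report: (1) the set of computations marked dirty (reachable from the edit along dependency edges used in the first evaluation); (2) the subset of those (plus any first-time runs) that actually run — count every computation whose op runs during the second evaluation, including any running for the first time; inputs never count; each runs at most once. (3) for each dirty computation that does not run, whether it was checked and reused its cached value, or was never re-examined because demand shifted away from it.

First demand of the output computes:
  v13 = headl([7, -2, 1, 6, 2]) = 7
  v15 = mul(-6, 7) = -42
  v17 = min2(-6, -42) = -42
  v19 = absv(-42) = 42
  v21 = neg(42) = -42
  v22 = max2(42, -42) = 42
  v26 = add(42, 42) = 84

After the edit, cleaning proceeds:
  v17: a read changed (in4 -6->2) — executes, giving -42 — identical to its old value.
  v19: dirty, but its reads are unchanged (v17 unchanged); cached 42 stands.
  v21: dirty, but its reads are unchanged (v19 unchanged); cached -42 stands.
  v22: dirty, but its reads are unchanged (v19 unchanged, v21 unchanged); cached 42 stands.
  v26: dirty, but its reads are unchanged (v22 unchanged, v22 unchanged); cached 84 stands.

Note the absorption at v17: it re-runs yet its value is the same, leaving the output's value untouched.

The edit dirties: v17, v19, v21, v22, v26.
1 computations run: v17.
Cache hits after checking: v19, v21, v22, v26.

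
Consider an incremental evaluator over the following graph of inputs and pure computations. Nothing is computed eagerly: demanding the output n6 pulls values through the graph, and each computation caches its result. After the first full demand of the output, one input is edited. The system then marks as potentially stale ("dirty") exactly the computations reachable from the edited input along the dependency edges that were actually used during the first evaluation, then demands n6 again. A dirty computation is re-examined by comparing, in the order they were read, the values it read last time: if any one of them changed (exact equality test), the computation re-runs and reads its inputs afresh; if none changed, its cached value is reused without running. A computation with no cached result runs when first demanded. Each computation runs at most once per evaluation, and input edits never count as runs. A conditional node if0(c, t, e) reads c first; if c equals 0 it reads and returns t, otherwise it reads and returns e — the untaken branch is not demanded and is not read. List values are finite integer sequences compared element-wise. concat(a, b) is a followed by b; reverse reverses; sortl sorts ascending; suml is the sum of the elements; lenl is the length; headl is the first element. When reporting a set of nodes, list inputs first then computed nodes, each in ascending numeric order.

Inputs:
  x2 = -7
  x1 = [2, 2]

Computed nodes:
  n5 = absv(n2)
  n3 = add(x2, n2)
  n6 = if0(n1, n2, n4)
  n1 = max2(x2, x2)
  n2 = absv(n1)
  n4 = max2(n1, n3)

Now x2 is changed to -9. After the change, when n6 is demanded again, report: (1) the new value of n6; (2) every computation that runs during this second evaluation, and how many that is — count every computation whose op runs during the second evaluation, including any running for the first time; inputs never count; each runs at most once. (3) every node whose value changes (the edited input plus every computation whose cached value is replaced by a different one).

n6 now evaluates to 0.
Run set: n1, n2, n3, n4, n6 (5 run).
Changed values: x2, n1, n2.

Initial pass — values computed on the first demand:
  n1 = max2(-7, -7) = -7
  n2 = absv(-7) = 7
  n3 = add(-7, 7) = 0
  n4 = max2(-7, 0) = 0
  n6 = if0(n1=-7 -> else branch n4) = 0

Second demand — change propagation:
  n1: re-runs because x2 -7->-9; x2 -7->-9; new result -9.
  n2: re-runs because n1 -7->-9; new result 9.
  n3: re-runs because x2 -7->-9; n2 7->9; new result 0 (unchanged).
  n4: re-runs because n1 -7->-9; new result 0 (unchanged).
  n6: re-runs because n1 -7->-9; new result 0 (unchanged).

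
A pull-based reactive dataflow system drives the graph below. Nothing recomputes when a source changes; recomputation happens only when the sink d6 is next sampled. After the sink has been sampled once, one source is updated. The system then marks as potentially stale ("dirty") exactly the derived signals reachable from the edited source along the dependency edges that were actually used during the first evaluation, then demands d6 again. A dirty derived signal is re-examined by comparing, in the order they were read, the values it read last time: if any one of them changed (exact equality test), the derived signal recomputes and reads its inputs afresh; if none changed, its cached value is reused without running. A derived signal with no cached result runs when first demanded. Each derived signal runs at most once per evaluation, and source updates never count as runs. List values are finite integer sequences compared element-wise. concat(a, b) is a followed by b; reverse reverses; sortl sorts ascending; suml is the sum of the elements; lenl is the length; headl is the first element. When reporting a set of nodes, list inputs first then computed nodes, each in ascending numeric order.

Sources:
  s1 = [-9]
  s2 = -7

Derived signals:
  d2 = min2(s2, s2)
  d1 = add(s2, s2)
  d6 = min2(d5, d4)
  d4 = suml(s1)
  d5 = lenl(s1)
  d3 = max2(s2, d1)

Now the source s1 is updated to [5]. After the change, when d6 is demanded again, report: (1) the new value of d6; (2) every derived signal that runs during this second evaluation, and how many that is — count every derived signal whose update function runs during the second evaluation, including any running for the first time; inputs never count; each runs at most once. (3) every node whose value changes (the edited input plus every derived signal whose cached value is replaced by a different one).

New value of d6: 1.
Derived signals that run: d4, d5, d6 — 3 in total.
Values that change: s1, d4, d6.

First evaluation (everything demanded from the output):
  d4 = suml([-9]) = -9
  d5 = lenl([-9]) = 1
  d6 = min2(1, -9) = -9

Propagation after the edit:
  d4: runs — s1 [-9]->[5]; result 5.
  d5: runs — s1 [-9]->[5]; result 1 (same value as before).
  d6: runs — d4 -9->5; result 1.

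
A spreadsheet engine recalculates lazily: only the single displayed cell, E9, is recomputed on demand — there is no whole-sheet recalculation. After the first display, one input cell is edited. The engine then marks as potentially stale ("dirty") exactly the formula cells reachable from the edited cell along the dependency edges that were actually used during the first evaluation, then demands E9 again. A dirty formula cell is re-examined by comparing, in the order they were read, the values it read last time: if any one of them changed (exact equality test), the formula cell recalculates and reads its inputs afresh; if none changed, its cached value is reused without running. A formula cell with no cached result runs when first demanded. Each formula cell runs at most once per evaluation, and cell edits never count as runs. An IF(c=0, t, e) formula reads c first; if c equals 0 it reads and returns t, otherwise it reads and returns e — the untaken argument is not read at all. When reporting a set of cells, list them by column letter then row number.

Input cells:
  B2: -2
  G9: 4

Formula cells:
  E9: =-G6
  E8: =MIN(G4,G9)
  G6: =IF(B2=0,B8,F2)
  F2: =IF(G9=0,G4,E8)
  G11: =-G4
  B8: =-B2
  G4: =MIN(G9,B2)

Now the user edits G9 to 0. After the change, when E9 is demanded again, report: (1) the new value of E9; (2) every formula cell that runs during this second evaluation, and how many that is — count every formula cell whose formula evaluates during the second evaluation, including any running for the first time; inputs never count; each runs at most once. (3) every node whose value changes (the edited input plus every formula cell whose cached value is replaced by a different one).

New value of E9: 2.
Formula cells that run: F2, G4 — 2 in total.
Values that change: G9.
Key observation: a condition flipped, so demand moved to the other branch — E8 is never re-examined.

First evaluation (everything demanded from the output):
  G4 = MIN(4, -2) = -2
  E8 = MIN(-2, 4) = -2
  F2 = IF(G9=0: G9=4 -> else branch E8) = -2
  G6 = IF(B2=0: B2=-2 -> else branch F2) = -2
  E9 = -(-2) = 2

Propagation after the edit:
  G4: runs — G9 4->0; result -2 (same value as before).
  E8: marked dirty but never re-examined — demand shifted away from it.
  F2: runs — G9 4->0; result -2 (same value as before).
  G6: checked — values it read are unchanged (B2 unchanged, F2 unchanged); reused cached -2 without running.
  E9: checked — values it read are unchanged (G6 unchanged); reused cached 2 without running.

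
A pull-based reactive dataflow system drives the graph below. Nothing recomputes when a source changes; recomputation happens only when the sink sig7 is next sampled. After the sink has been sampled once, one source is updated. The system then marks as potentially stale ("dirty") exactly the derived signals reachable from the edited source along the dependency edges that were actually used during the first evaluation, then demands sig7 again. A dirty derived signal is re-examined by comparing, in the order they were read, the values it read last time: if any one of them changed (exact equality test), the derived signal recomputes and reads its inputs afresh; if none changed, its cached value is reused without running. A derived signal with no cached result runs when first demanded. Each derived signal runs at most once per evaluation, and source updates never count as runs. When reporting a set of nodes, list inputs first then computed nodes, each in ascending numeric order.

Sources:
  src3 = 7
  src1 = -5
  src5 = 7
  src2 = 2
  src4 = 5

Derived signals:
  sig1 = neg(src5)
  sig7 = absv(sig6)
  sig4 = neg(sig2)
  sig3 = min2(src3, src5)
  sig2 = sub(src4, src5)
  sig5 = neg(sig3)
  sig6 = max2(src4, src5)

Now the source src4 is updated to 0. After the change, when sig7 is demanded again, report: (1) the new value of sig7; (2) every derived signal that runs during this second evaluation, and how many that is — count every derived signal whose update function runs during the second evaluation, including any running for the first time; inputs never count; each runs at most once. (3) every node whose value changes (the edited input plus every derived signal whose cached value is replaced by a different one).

New value of sig7: 7.
Derived signals that run: sig6 — 1 in total.
Values that change: src4.
Key observation: the change is absorbed at sig6 — it re-runs but produces the same value, and the output's value is unchanged.

First evaluation (everything demanded from the output):
  sig6 = max2(5, 7) = 7
  sig7 = absv(7) = 7

Propagation after the edit:
  sig6: runs — src4 5->0; result 7 (same value as before).
  sig7: checked — values it read are unchanged (sig6 unchanged); reused cached 7 without running.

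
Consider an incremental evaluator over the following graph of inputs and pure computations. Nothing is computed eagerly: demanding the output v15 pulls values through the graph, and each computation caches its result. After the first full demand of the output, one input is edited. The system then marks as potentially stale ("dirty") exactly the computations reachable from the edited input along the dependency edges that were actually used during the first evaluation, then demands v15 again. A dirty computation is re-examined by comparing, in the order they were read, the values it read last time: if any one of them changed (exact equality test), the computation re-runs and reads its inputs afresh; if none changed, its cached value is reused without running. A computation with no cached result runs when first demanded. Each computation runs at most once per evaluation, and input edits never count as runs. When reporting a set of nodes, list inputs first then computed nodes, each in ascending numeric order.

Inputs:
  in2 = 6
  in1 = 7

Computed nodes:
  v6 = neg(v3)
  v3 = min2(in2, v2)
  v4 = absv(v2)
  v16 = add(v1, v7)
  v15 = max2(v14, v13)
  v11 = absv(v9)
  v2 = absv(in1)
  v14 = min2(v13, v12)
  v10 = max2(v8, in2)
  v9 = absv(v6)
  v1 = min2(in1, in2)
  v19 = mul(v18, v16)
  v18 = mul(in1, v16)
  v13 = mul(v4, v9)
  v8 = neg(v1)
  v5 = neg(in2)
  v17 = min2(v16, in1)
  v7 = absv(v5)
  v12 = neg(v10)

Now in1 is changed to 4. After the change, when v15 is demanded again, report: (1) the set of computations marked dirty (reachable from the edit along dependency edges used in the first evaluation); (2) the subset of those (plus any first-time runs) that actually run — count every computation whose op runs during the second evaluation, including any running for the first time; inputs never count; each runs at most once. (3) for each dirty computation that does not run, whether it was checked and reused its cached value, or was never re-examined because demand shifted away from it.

Initial pass — values computed on the first demand:
  v1 = min2(7, 6) = 6
  v2 = absv(7) = 7
  v3 = min2(6, 7) = 6
  v4 = absv(7) = 7
  v6 = neg(6) = -6
  v8 = neg(6) = -6
  v9 = absv(-6) = 6
  v10 = max2(-6, 6) = 6
  v12 = neg(6) = -6
  v13 = mul(7, 6) = 42
  v14 = min2(42, -6) = -6
  v15 = max2(-6, 42) = 42

Second demand — change propagation:
  v1: re-runs because in1 7->4; new result 4.
  v2: re-runs because in1 7->4; new result 4.
  v3: re-runs because v2 7->4; new result 4.
  v4: re-runs because v2 7->4; new result 4.
  v6: re-runs because v3 6->4; new result -4.
  v8: re-runs because v1 6->4; new result -4.
  v9: re-runs because v6 -6->-4; new result 4.
  v10: re-runs because v8 -6->-4; new result 6 (unchanged).
  v12: re-examined; everything it read last time is the same (v10 unchanged) — cache -6 kept, no run.
  v13: re-runs because v4 7->4; v9 6->4; new result 16.
  v14: re-runs because v13 42->16; new result -6 (unchanged).
  v15: re-runs because v13 42->16; new result 16.

The important point: at v12 every value read last time is unchanged, so the dirty flag clears without a run.

Dirty set: v1, v2, v3, v4, v6, v8, v9, v10, v12, v13, v14, v15.
Run set: v1, v2, v3, v4, v6, v8, v9, v10, v13, v14, v15 (11 run).
Re-examined without running (cache reused): v12.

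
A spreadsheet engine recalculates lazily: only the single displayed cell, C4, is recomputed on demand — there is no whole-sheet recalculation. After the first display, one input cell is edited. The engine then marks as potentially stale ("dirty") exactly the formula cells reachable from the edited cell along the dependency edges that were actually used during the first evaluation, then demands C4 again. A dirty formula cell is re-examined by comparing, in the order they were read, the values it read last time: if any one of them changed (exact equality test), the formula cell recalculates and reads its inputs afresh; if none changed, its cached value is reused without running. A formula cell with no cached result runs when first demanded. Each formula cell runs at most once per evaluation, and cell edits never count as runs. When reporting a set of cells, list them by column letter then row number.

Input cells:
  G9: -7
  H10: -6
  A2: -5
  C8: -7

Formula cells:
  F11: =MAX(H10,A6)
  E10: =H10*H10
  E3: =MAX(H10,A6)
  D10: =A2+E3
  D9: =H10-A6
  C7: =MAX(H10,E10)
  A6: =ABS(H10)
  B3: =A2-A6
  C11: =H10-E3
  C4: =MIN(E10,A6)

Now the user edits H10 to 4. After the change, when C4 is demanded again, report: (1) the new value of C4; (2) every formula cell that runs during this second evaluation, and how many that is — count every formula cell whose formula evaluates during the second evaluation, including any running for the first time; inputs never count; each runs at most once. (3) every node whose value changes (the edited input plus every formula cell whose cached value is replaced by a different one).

New value of C4: 4.
Formula cells that run: A6, C4, E10 — 3 in total.
Values that change: A6, C4, E10, H10.

First evaluation (everything demanded from the output):
  A6 = ABS(-6) = 6
  E10 = -6 * -6 = 36
  C4 = MIN(36, 6) = 6

Propagation after the edit:
  A6: runs — H10 -6->4; result 4.
  E10: runs — H10 -6->4; H10 -6->4; result 16.
  C4: runs — E10 36->16; A6 6->4; result 4.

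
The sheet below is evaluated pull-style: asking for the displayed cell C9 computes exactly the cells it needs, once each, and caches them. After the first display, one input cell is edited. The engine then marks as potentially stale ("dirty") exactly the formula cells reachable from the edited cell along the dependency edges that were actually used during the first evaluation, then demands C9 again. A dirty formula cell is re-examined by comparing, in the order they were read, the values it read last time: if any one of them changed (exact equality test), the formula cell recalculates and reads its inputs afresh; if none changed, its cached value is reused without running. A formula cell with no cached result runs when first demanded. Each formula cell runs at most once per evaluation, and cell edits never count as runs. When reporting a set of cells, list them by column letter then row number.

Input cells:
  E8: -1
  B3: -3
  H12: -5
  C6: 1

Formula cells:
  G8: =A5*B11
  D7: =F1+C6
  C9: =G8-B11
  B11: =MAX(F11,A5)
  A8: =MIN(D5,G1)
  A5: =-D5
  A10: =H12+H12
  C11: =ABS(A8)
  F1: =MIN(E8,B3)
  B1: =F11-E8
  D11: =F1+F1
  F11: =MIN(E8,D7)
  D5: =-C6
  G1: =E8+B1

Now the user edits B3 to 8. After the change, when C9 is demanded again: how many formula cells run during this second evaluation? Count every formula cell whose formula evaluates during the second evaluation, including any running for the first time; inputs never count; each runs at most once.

4 formula cells run: B11, D7, F1, F11.
Note the absorption at B11: it re-runs yet its value is the same, leaving the output's value untouched.

First demand of the output computes:
  D5 = -(1) = -1
  A5 = -(-1) = 1
  F1 = MIN(-1, -3) = -3
  D7 = -3 + 1 = -2
  F11 = MIN(-1, -2) = -2
  B11 = MAX(-2, 1) = 1
  G8 = 1 * 1 = 1
  C9 = 1 - 1 = 0

After the edit, cleaning proceeds:
  F1: a read changed (B3 -3->8) — executes, giving -1.
  D7: a read changed (F1 -3->-1) — executes, giving 0.
  F11: a read changed (D7 -2->0) — executes, giving -1.
  B11: a read changed (F11 -2->-1) — executes, giving 1 — identical to its old value.
  G8: dirty, but its reads are unchanged (A5 unchanged, B11 unchanged); cached 1 stands.
  C9: dirty, but its reads are unchanged (G8 unchanged, B11 unchanged); cached 0 stands.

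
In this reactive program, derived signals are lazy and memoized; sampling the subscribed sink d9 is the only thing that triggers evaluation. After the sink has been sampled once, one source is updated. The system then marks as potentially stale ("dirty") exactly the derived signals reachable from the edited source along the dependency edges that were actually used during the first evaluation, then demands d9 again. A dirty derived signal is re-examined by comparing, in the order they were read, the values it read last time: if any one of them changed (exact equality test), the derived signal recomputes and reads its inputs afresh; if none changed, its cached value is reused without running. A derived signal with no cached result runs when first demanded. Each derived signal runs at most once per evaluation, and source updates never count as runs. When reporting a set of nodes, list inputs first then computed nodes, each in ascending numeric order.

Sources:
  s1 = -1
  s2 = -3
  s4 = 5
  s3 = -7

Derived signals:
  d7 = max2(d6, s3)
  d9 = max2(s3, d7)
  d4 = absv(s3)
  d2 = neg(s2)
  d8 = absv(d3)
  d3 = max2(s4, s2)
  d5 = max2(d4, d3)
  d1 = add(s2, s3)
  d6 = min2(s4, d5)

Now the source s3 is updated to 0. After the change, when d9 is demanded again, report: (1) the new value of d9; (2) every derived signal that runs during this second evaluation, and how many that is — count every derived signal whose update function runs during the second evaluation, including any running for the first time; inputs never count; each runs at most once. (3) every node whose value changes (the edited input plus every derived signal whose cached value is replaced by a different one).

First demand of the output computes:
  d3 = max2(5, -3) = 5
  d4 = absv(-7) = 7
  d5 = max2(7, 5) = 7
  d6 = min2(5, 7) = 5
  d7 = max2(5, -7) = 5
  d9 = max2(-7, 5) = 5

After the edit, cleaning proceeds:
  d4: a read changed (s3 -7->0) — executes, giving 0.
  d5: a read changed (d4 7->0) — executes, giving 5.
  d6: a read changed (d5 7->5) — executes, giving 5 — identical to its old value.
  d7: a read changed (s3 -7->0) — executes, giving 5 — identical to its old value.
  d9: a read changed (s3 -7->0) — executes, giving 5 — identical to its old value.

Demanding d9 again yields 5.
5 derived signals run: d4, d5, d6, d7, d9.
The nodes whose values change: s3, d4, d5.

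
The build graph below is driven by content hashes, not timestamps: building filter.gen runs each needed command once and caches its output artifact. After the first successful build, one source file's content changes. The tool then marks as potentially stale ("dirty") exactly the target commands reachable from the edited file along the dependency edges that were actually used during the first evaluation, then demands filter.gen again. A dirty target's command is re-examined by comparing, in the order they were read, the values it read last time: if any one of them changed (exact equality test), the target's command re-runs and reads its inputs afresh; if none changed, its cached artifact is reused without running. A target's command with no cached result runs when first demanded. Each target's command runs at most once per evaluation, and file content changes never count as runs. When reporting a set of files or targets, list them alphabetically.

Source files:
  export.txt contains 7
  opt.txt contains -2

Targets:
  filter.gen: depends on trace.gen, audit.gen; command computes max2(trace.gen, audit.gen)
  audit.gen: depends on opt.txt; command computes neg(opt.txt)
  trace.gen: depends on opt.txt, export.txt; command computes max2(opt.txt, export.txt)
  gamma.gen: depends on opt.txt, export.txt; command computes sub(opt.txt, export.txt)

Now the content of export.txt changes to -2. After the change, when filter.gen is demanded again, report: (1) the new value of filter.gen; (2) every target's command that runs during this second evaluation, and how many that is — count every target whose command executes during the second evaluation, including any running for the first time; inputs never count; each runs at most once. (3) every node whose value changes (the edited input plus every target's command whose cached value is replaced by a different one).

Initial pass — values computed on the first demand:
  audit.gen = neg(-2) = 2
  trace.gen = max2(-2, 7) = 7
  filter.gen = max2(7, 2) = 7

Second demand — change propagation:
  trace.gen: re-runs because export.txt 7->-2; new result -2.
  filter.gen: re-runs because trace.gen 7->-2; new result 2.

filter.gen now evaluates to 2.
Run set: filter.gen, trace.gen (2 run).
Changed values: export.txt, filter.gen, trace.gen.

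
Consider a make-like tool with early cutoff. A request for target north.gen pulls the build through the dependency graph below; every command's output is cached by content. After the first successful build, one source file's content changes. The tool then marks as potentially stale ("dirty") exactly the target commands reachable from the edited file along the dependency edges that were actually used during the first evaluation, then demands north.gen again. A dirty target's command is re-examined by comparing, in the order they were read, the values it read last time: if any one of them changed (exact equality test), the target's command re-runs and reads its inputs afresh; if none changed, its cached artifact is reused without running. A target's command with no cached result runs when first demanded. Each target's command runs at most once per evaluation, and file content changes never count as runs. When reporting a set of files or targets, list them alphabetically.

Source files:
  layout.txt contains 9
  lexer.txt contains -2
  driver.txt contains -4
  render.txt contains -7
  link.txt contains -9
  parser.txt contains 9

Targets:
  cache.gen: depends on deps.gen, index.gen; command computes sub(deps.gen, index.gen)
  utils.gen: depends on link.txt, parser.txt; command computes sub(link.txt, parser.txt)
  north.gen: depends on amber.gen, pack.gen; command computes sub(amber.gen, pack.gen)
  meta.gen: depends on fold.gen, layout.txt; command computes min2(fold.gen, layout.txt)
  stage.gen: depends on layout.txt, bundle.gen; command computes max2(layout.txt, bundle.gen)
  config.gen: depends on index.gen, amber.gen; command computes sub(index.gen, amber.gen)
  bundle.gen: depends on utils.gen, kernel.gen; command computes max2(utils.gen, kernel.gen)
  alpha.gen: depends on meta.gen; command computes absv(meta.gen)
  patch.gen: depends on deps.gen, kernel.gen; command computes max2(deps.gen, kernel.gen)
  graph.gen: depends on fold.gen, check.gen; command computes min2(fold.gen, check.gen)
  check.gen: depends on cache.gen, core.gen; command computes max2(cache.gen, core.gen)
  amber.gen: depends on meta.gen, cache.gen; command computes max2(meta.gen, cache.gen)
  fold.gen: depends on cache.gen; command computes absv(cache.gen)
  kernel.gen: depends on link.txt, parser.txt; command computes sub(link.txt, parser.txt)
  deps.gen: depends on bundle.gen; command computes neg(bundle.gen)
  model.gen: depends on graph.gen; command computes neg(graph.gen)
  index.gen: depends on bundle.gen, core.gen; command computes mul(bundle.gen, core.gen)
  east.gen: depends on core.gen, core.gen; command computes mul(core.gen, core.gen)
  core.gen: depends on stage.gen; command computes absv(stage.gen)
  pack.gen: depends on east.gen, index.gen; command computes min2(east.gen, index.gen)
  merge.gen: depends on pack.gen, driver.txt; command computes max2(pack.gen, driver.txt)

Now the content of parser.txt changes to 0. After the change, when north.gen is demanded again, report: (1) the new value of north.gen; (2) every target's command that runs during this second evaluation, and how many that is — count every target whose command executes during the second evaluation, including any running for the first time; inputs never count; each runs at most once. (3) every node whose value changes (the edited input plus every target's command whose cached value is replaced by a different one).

First demand of the output computes:
  kernel.gen = sub(-9, 9) = -18
  utils.gen = sub(-9, 9) = -18
  bundle.gen = max2(-18, -18) = -18
  deps.gen = neg(-18) = 18
  stage.gen = max2(9, -18) = 9
  core.gen = absv(9) = 9
  east.gen = mul(9, 9) = 81
  index.gen = mul(-18, 9) = -162
  cache.gen = sub(18, -162) = 180
  fold.gen = absv(180) = 180
  meta.gen = min2(180, 9) = 9
  amber.gen = max2(9, 180) = 180
  pack.gen = min2(81, -162) = -162
  north.gen = sub(180, -162) = 342

After the edit, cleaning proceeds:
  kernel.gen: a read changed (parser.txt 9->0) — executes, giving -9.
  utils.gen: a read changed (parser.txt 9->0) — executes, giving -9.
  bundle.gen: a read changed (utils.gen -18->-9; kernel.gen -18->-9) — executes, giving -9.
  deps.gen: a read changed (bundle.gen -18->-9) — executes, giving 9.
  stage.gen: a read changed (bundle.gen -18->-9) — executes, giving 9 — identical to its old value.
  core.gen: dirty, but its reads are unchanged (stage.gen unchanged); cached 9 stands.
  east.gen: dirty, but its reads are unchanged (core.gen unchanged, core.gen unchanged); cached 81 stands.
  index.gen: a read changed (bundle.gen -18->-9) — executes, giving -81.
  cache.gen: a read changed (deps.gen 18->9; index.gen -162->-81) — executes, giving 90.
  fold.gen: a read changed (cache.gen 180->90) — executes, giving 90.
  meta.gen: a read changed (fold.gen 180->90) — executes, giving 9 — identical to its old value.
  amber.gen: a read changed (cache.gen 180->90) — executes, giving 90.
  pack.gen: a read changed (index.gen -162->-81) — executes, giving -81.
  north.gen: a read changed (amber.gen 180->90; pack.gen -162->-81) — executes, giving 171.

Note where the cutoff bites: core.gen is checked, finds nothing changed, and keeps its cache.

Demanding north.gen again yields 171.
12 target commands run: amber.gen, bundle.gen, cache.gen, deps.gen, fold.gen, index.gen, kernel.gen, meta.gen, north.gen, pack.gen, stage.gen, utils.gen.
The nodes whose values change: amber.gen, bundle.gen, cache.gen, deps.gen, fold.gen, index.gen, kernel.gen, north.gen, pack.gen, parser.txt, utils.gen.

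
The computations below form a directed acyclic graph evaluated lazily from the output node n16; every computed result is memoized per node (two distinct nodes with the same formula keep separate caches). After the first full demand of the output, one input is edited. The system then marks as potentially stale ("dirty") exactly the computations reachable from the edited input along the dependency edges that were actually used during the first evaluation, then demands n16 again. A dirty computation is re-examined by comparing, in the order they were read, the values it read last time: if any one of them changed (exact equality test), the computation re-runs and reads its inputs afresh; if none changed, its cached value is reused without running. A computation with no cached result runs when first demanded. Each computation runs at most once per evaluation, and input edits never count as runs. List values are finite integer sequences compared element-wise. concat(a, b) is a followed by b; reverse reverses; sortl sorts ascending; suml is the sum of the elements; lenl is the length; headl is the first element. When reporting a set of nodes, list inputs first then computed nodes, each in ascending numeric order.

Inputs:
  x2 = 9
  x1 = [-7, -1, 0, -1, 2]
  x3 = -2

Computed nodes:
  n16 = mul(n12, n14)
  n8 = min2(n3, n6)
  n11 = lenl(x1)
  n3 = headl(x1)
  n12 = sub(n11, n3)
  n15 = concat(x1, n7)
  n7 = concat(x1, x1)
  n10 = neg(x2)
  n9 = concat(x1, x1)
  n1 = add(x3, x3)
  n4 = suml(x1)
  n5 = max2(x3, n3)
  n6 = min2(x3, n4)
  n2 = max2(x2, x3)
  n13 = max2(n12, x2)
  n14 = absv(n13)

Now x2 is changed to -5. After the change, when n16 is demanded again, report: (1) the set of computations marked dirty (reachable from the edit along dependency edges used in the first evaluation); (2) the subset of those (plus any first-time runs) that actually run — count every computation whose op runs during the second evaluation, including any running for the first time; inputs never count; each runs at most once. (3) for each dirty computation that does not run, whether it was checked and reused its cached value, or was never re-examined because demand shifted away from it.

The edit dirties: n13, n14, n16.
1 computations run: n13.
Cache hits after checking: n14, n16.
Note the absorption at n13: it re-runs yet its value is the same, leaving the output's value untouched.

First demand of the output computes:
  n3 = headl([-7, -1, 0, -1, 2]) = -7
  n11 = lenl([-7, -1, 0, -1, 2]) = 5
  n12 = sub(5, -7) = 12
  n13 = max2(12, 9) = 12
  n14 = absv(12) = 12
  n16 = mul(12, 12) = 144

After the edit, cleaning proceeds:
  n13: a read changed (x2 9->-5) — executes, giving 12 — identical to its old value.
  n14: dirty, but its reads are unchanged (n13 unchanged); cached 12 stands.
  n16: dirty, but its reads are unchanged (n12 unchanged, n14 unchanged); cached 144 stands.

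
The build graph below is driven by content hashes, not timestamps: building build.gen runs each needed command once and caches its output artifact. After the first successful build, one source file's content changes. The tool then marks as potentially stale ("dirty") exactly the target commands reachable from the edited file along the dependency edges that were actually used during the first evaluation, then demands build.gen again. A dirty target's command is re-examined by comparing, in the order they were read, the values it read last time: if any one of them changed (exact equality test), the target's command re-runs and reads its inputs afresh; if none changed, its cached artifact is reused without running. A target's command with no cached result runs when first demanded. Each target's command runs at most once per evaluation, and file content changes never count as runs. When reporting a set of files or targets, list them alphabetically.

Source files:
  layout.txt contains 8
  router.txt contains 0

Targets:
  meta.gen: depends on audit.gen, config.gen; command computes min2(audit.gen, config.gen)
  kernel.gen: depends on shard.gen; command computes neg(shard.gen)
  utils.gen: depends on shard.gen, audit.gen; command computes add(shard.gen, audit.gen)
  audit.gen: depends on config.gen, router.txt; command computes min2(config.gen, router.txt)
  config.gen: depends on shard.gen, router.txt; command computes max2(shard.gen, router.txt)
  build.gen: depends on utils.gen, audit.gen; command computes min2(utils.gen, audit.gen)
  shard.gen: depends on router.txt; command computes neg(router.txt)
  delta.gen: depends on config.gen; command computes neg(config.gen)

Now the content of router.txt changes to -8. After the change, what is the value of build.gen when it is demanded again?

Initial pass — values computed on the first demand:
  shard.gen = neg(0) = 0
  config.gen = max2(0, 0) = 0
  audit.gen = min2(0, 0) = 0
  utils.gen = add(0, 0) = 0
  build.gen = min2(0, 0) = 0

Second demand — change propagation:
  shard.gen: re-runs because router.txt 0->-8; new result 8.
  config.gen: re-runs because shard.gen 0->8; router.txt 0->-8; new result 8.
  audit.gen: re-runs because config.gen 0->8; router.txt 0->-8; new result -8.
  utils.gen: re-runs because shard.gen 0->8; audit.gen 0->-8; new result 0 (unchanged).
  build.gen: re-runs because audit.gen 0->-8; new result -8.

build.gen now evaluates to -8.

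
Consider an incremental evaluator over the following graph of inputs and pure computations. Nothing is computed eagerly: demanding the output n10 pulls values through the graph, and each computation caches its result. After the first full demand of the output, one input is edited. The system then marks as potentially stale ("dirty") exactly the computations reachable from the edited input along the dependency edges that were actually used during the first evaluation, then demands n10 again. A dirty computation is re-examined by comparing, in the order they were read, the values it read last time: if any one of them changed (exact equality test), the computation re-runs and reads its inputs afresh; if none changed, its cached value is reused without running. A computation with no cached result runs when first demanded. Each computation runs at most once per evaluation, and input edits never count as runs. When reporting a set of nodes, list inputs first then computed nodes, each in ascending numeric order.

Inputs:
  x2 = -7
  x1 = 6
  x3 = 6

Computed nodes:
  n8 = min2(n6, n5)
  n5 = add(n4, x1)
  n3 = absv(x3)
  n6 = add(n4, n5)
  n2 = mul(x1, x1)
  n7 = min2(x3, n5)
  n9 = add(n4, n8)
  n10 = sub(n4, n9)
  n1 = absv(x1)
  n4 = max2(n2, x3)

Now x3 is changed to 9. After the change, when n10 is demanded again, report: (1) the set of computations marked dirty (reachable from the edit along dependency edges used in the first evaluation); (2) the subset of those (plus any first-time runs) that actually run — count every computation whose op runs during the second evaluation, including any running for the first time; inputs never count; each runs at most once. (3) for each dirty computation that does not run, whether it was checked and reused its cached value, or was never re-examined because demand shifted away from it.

Initial pass — values computed on the first demand:
  n2 = mul(6, 6) = 36
  n4 = max2(36, 6) = 36
  n5 = add(36, 6) = 42
  n6 = add(36, 42) = 78
  n8 = min2(78, 42) = 42
  n9 = add(36, 42) = 78
  n10 = sub(36, 78) = -42

Second demand — change propagation:
  n4: re-runs because x3 6->9; new result 36 (unchanged).
  n5: re-examined; everything it read last time is the same (n4 unchanged, x1 unchanged) — cache 42 kept, no run.
  n6: re-examined; everything it read last time is the same (n4 unchanged, n5 unchanged) — cache 78 kept, no run.
  n8: re-examined; everything it read last time is the same (n6 unchanged, n5 unchanged) — cache 42 kept, no run.
  n9: re-examined; everything it read last time is the same (n4 unchanged, n8 unchanged) — cache 78 kept, no run.
  n10: re-examined; everything it read last time is the same (n4 unchanged, n9 unchanged) — cache -42 kept, no run.

The important point: n4 recomputes to an identical value, and the output ends up unchanged.

Dirty set: n4, n5, n6, n8, n9, n10.
Run set: n4 (1 run).
Re-examined without running (cache reused): n5, n6, n8, n9, n10.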